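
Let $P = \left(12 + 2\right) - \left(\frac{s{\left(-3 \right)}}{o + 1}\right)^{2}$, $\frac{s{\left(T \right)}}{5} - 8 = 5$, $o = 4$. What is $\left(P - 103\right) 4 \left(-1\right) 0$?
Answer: $0$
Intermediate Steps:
$s{\left(T \right)} = 65$ ($s{\left(T \right)} = 40 + 5 \cdot 5 = 40 + 25 = 65$)
$P = -155$ ($P = \left(12 + 2\right) - \left(\frac{65}{4 + 1}\right)^{2} = 14 - \left(\frac{65}{5}\right)^{2} = 14 - \left(65 \cdot \frac{1}{5}\right)^{2} = 14 - 13^{2} = 14 - 169 = -155$)
$\left(P - 103\right) 4 \left(-1\right) 0 = \left(-155 - 103\right) 4 \left(-1\right) 0 = - 258 \left(\left(-4\right) 0\right) = \left(-258\right) 0 = 0$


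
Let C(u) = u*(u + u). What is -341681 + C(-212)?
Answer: -251793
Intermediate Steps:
C(u) = 2*u² (C(u) = u*(2*u) = 2*u²)
-341681 + C(-212) = -341681 + 2*(-212)² = -341681 + 2*44944 = -341681 + 89888 = -251793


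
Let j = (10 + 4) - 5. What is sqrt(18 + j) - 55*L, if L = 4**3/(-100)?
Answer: 176/5 + 3*sqrt(3) ≈ 40.396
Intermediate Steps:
j = 9 (j = 14 - 5 = 9)
L = -16/25 (L = 64*(-1/100) = -16/25 ≈ -0.64000)
sqrt(18 + j) - 55*L = sqrt(18 + 9) - 55*(-16/25) = sqrt(27) + 176/5 = 3*sqrt(3) + 176/5 = 176/5 + 3*sqrt(3)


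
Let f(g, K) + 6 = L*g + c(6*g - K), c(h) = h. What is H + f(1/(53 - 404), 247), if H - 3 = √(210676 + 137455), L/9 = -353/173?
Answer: -5059537/20241 + √348131 ≈ 340.06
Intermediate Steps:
L = -3177/173 (L = 9*(-353/173) = -3177/173 ≈ -18.364)
f(g, K) = -6 - K - 2139*g/173 (f(g, K) = -6 + (-3177*g/173 + (6*g - K)) = -6 + (-3177*g/173 + (-K + 6*g)) = -6 + (-K - 2139*g/173) = -6 - K - 2139*g/173)
H = 3 + √348131 (H = 3 + √(210676 + 137455) = 3 + √348131 ≈ 593.03)
H + f(1/(53 - 404), 247) = (3 + √348131) + (-6 - 1*247 - 2139/(173*(53 - 404))) = (3 + √348131) + (-6 - 247 - 2139/173/(-351)) = (3 + √348131) + (-6 - 247 - 2139/173*(-1/351)) = (3 + √348131) + (-6 - 247 + 713/20241) = (3 + √348131) - 5120260/20241 = -5059537/20241 + √348131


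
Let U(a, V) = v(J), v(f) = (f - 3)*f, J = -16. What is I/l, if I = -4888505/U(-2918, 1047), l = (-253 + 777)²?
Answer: -4888505/83471104 ≈ -0.058565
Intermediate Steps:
v(f) = f*(-3 + f) (v(f) = (-3 + f)*f = f*(-3 + f))
U(a, V) = 304 (U(a, V) = -16*(-3 - 16) = -16*(-19) = 304)
l = 274576 (l = 524² = 274576)
I = -4888505/304 ≈ -16081.
I/l = -4888505/304/274576 = -4888505/304*1/274576 = -4888505/83471104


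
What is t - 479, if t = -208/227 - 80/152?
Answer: -2072149/4313 ≈ -480.44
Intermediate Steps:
t = -6222/4313 (t = -208*1/227 - 80*1/152 = -208/227 - 10/19 = -6222/4313 ≈ -1.4426)
t - 479 = -6222/4313 - 479 = -2072149/4313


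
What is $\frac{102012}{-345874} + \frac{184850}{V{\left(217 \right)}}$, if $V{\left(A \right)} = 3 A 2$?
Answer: $\frac{15950497319}{112581987} \approx 141.68$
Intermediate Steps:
$V{\left(A \right)} = 6 A$
$\frac{102012}{-345874} + \frac{184850}{V{\left(217 \right)}} = \frac{102012}{-345874} + \frac{184850}{6 \cdot 217} = 102012 \left(- \frac{1}{345874}\right) + \frac{184850}{1302} = - \frac{51006}{172937} + 184850 \cdot \frac{1}{1302} = - \frac{51006}{172937} + \frac{92425}{651} = \frac{15950497319}{112581987}$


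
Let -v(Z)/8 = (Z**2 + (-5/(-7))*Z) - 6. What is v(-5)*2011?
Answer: -1737504/7 ≈ -2.4821e+5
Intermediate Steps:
v(Z) = 48 - 8*Z**2 - 40*Z/7 (v(Z) = -8*((Z**2 + (-5/(-7))*Z) - 6) = -8*((Z**2 + (-5*(-1/7))*Z) - 6) = -8*((Z**2 + 5*Z/7) - 6) = -8*(-6 + Z**2 + 5*Z/7) = 48 - 8*Z**2 - 40*Z/7)
v(-5)*2011 = (48 - 8*(-5)**2 - 40/7*(-5))*2011 = (48 - 8*25 + 200/7)*2011 = (48 - 200 + 200/7)*2011 = -864/7*2011 = -1737504/7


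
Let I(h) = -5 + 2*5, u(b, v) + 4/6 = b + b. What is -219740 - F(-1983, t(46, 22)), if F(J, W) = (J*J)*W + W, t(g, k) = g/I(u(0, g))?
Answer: -36396808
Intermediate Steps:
u(b, v) = -⅔ + 2*b (u(b, v) = -⅔ + (b + b) = -⅔ + 2*b)
I(h) = 5 (I(h) = -5 + 10 = 5)
t(g, k) = g/5
F(J, W) = W + W*J² (F(J, W) = J²*W + W = W*J² + W = W + W*J²)
-219740 - F(-1983, t(46, 22)) = -219740 - (⅕)*46*(1 + (-1983)²) = -219740 - 46*(1 + 3932289)/5 = -219740 - 46*3932290/5 = -219740 - 1*36177068 = -219740 - 36177068 = -36396808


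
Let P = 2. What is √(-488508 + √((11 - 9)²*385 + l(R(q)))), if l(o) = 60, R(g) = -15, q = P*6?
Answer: 2*I*√122117 ≈ 698.91*I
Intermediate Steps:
q = 12 (q = 2*6 = 12)
√(-488508 + √((11 - 9)²*385 + l(R(q)))) = √(-488508 + √((11 - 9)²*385 + 60)) = √(-488508 + √(2²*385 + 60)) = √(-488508 + √(4*385 + 60)) = √(-488508 + √(1540 + 60)) = √(-488508 + √1600) = √(-488508 + 40) = √(-488468) = 2*I*√122117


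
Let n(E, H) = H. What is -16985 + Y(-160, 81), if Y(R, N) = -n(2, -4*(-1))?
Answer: -16989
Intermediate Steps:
Y(R, N) = -4 (Y(R, N) = -(-4)*(-1) = -1*4 = -4)
-16985 + Y(-160, 81) = -16985 - 4 = -16989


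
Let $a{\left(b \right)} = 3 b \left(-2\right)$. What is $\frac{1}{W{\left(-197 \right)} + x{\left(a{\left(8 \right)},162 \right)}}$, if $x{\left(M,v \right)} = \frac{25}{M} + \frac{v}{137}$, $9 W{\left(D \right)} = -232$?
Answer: $- \frac{19728}{495491} \approx -0.039815$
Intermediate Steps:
$W{\left(D \right)} = - \frac{232}{9}$ ($W{\left(D \right)} = \frac{1}{9} \left(-232\right) = - \frac{232}{9}$)
$a{\left(b \right)} = - 6 b$
$x{\left(M,v \right)} = \frac{25}{M} + \frac{v}{137}$ ($x{\left(M,v \right)} = \frac{25}{M} + v \frac{1}{137} = \frac{25}{M} + \frac{v}{137}$)
$\frac{1}{W{\left(-197 \right)} + x{\left(a{\left(8 \right)},162 \right)}} = \frac{1}{- \frac{232}{9} + \left(\frac{25}{\left(-6\right) 8} + \frac{1}{137} \cdot 162\right)} = \frac{1}{- \frac{232}{9} + \left(\frac{25}{-48} + \frac{162}{137}\right)} = \frac{1}{- \frac{232}{9} + \left(25 \left(- \frac{1}{48}\right) + \frac{162}{137}\right)} = \frac{1}{- \frac{232}{9} + \left(- \frac{25}{48} + \frac{162}{137}\right)} = \frac{1}{- \frac{232}{9} + \frac{4351}{6576}} = \frac{1}{- \frac{495491}{19728}} = - \frac{19728}{495491}$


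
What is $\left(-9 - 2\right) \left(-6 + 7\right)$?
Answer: $-11$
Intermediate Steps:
$\left(-9 - 2\right) \left(-6 + 7\right) = \left(-11\right) 1 = -11$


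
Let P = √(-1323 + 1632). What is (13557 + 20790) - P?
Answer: 34347 - √309 ≈ 34329.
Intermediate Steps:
P = √309 ≈ 17.578
(13557 + 20790) - P = (13557 + 20790) - √309 = 34347 - √309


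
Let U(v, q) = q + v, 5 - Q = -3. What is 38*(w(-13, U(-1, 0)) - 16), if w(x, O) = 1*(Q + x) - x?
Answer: -304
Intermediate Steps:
Q = 8 (Q = 5 - 1*(-3) = 5 + 3 = 8)
w(x, O) = 8 (w(x, O) = 1*(8 + x) - x = (8 + x) - x = 8)
38*(w(-13, U(-1, 0)) - 16) = 38*(8 - 16) = 38*(-8) = -304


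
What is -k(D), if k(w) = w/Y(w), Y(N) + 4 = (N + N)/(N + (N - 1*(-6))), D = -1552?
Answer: -601012/1161 ≈ -517.67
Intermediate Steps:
Y(N) = -4 + 2*N/(6 + 2*N) (Y(N) = -4 + (N + N)/(N + (N - 1*(-6))) = -4 + (2*N)/(N + (N + 6)) = -4 + (2*N)/(N + (6 + N)) = -4 + (2*N)/(6 + 2*N) = -4 + 2*N/(6 + 2*N))
k(w) = w*(3 + w)/(3*(-4 - w)) (k(w) = w/((3*(-4 - w)/(3 + w))) = w*((3 + w)/(3*(-4 - w))) = w*(3 + w)/(3*(-4 - w)))
-k(D) = -(-1)*(-1552)*(3 - 1552)/(12 + 3*(-1552)) = -(-1)*(-1552)*(-1549)/(12 - 4656) = -(-1)*(-1552)*(-1549)/(-4644) = -(-1)*(-1552)*(-1)*(-1549)/4644 = -1*601012/1161 = -601012/1161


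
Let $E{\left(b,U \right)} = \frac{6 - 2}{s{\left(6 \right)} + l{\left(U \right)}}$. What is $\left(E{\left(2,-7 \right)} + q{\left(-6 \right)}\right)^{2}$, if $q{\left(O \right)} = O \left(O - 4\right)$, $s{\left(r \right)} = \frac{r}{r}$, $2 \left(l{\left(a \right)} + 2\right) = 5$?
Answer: $\frac{35344}{9} \approx 3927.1$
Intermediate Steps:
$l{\left(a \right)} = \frac{1}{2}$ ($l{\left(a \right)} = -2 + \frac{1}{2} \cdot 5 = -2 + \frac{5}{2} = \frac{1}{2}$)
$s{\left(r \right)} = 1$
$E{\left(b,U \right)} = \frac{8}{3}$ ($E{\left(b,U \right)} = \frac{6 - 2}{1 + \frac{1}{2}} = \frac{4}{\frac{3}{2}} = 4 \cdot \frac{2}{3} = \frac{8}{3}$)
$q{\left(O \right)} = O \left(-4 + O\right)$
$\left(E{\left(2,-7 \right)} + q{\left(-6 \right)}\right)^{2} = \left(\frac{8}{3} - 6 \left(-4 - 6\right)\right)^{2} = \left(\frac{8}{3} - -60\right)^{2} = \left(\frac{8}{3} + 60\right)^{2} = \left(\frac{188}{3}\right)^{2} = \frac{35344}{9}$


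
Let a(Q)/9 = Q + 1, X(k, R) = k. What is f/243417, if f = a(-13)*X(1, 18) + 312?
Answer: 68/81139 ≈ 0.00083807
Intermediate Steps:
a(Q) = 9 + 9*Q (a(Q) = 9*(Q + 1) = 9*(1 + Q) = 9 + 9*Q)
f = 204 (f = (9 + 9*(-13))*1 + 312 = (9 - 117)*1 + 312 = -108*1 + 312 = -108 + 312 = 204)
f/243417 = 204/243417 = 204*(1/243417) = 68/81139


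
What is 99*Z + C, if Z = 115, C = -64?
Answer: 11321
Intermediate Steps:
99*Z + C = 99*115 - 64 = 11385 - 64 = 11321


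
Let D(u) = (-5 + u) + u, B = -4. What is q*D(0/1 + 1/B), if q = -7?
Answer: 77/2 ≈ 38.500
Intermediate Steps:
D(u) = -5 + 2*u
q*D(0/1 + 1/B) = -7*(-5 + 2*(0/1 + 1/(-4))) = -7*(-5 + 2*(0*1 + 1*(-¼))) = -7*(-5 + 2*(0 - ¼)) = -7*(-5 + 2*(-¼)) = -7*(-5 - ½) = -7*(-11/2) = 77/2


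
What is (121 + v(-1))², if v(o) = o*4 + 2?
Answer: 14161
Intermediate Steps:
v(o) = 2 + 4*o (v(o) = 4*o + 2 = 2 + 4*o)
(121 + v(-1))² = (121 + (2 + 4*(-1)))² = (121 + (2 - 4))² = (121 - 2)² = 119² = 14161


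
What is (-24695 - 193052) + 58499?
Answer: -159248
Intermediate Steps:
(-24695 - 193052) + 58499 = -217747 + 58499 = -159248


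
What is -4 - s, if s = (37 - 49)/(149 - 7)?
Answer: -278/71 ≈ -3.9155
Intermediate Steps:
s = -6/71 (s = -12/142 = -12*1/142 = -6/71 ≈ -0.084507)
-4 - s = -4 - 1*(-6/71) = -4 + 6/71 = -278/71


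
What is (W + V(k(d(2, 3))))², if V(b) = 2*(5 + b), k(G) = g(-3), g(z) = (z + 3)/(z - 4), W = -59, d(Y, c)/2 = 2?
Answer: 2401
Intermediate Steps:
d(Y, c) = 4 (d(Y, c) = 2*2 = 4)
g(z) = (3 + z)/(-4 + z)
k(G) = 0 (k(G) = (3 - 3)/(-4 - 3) = 0/(-7) = -⅐*0 = 0)
V(b) = 10 + 2*b
(W + V(k(d(2, 3))))² = (-59 + (10 + 2*0))² = (-59 + (10 + 0))² = (-59 + 10)² = (-49)² = 2401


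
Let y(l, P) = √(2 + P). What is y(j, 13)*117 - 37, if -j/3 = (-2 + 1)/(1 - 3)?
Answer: -37 + 117*√15 ≈ 416.14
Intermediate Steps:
j = -3/2 (j = -3*(-2 + 1)/(1 - 3) = -(-3)/(-2) = -(-3)*(-1)/2 = -3*½ = -3/2 ≈ -1.5000)
y(j, 13)*117 - 37 = √(2 + 13)*117 - 37 = √15*117 - 37 = 117*√15 - 37 = -37 + 117*√15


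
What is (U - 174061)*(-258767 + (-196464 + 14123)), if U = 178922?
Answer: -2144225988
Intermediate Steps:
(U - 174061)*(-258767 + (-196464 + 14123)) = (178922 - 174061)*(-258767 + (-196464 + 14123)) = 4861*(-258767 - 182341) = 4861*(-441108) = -2144225988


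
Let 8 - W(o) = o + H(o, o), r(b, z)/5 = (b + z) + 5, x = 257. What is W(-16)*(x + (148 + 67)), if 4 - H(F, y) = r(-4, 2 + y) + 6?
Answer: -18408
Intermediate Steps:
r(b, z) = 25 + 5*b + 5*z (r(b, z) = 5*((b + z) + 5) = 5*(5 + b + z) = 25 + 5*b + 5*z)
H(F, y) = -17 - 5*y (H(F, y) = 4 - ((25 + 5*(-4) + 5*(2 + y)) + 6) = 4 - ((25 - 20 + (10 + 5*y)) + 6) = 4 - ((15 + 5*y) + 6) = 4 - (21 + 5*y) = 4 + (-21 - 5*y) = -17 - 5*y)
W(o) = 25 + 4*o (W(o) = 8 - (o + (-17 - 5*o)) = 8 - (-17 - 4*o) = 8 + (17 + 4*o) = 25 + 4*o)
W(-16)*(x + (148 + 67)) = (25 + 4*(-16))*(257 + (148 + 67)) = (25 - 64)*(257 + 215) = -39*472 = -18408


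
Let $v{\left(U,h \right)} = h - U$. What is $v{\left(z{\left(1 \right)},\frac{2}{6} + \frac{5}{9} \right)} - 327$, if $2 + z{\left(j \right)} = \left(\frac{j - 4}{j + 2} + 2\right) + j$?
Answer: $- \frac{2935}{9} \approx -326.11$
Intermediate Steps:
$z{\left(j \right)} = j + \frac{-4 + j}{2 + j}$ ($z{\left(j \right)} = -2 + \left(\left(\frac{j - 4}{j + 2} + 2\right) + j\right) = -2 + \left(\left(\frac{-4 + j}{2 + j} + 2\right) + j\right) = -2 + \left(\left(2 + \frac{-4 + j}{2 + j}\right) + j\right) = -2 + \left(2 + j + \frac{-4 + j}{2 + j}\right) = j + \frac{-4 + j}{2 + j}$)
$v{\left(z{\left(1 \right)},\frac{2}{6} + \frac{5}{9} \right)} - 327 = \left(\left(\frac{2}{6} + \frac{5}{9}\right) - \frac{-4 + 1^{2} + 3 \cdot 1}{2 + 1}\right) - 327 = \left(\left(2 \cdot \frac{1}{6} + 5 \cdot \frac{1}{9}\right) - \frac{-4 + 1 + 3}{3}\right) - 327 = \left(\left(\frac{1}{3} + \frac{5}{9}\right) - \frac{1}{3} \cdot 0\right) - 327 = \left(\frac{8}{9} - 0\right) - 327 = \left(\frac{8}{9} + 0\right) - 327 = \frac{8}{9} - 327 = - \frac{2935}{9}$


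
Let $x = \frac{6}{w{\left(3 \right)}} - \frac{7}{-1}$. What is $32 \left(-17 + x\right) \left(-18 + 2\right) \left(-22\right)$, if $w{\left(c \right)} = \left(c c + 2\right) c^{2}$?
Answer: $- \frac{335872}{3} \approx -1.1196 \cdot 10^{5}$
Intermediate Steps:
$w{\left(c \right)} = c^{2} \left(2 + c^{2}\right)$ ($w{\left(c \right)} = \left(c^{2} + 2\right) c^{2} = \left(2 + c^{2}\right) c^{2} = c^{2} \left(2 + c^{2}\right)$)
$x = \frac{233}{33}$ ($x = \frac{6}{3^{2} \left(2 + 3^{2}\right)} - \frac{7}{-1} = \frac{6}{9 \left(2 + 9\right)} - -7 = \frac{6}{9 \cdot 11} + 7 = \frac{6}{99} + 7 = 6 \cdot \frac{1}{99} + 7 = \frac{2}{33} + 7 = \frac{233}{33} \approx 7.0606$)
$32 \left(-17 + x\right) \left(-18 + 2\right) \left(-22\right) = 32 \left(-17 + \frac{233}{33}\right) \left(-18 + 2\right) \left(-22\right) = 32 \left(\left(- \frac{328}{33}\right) \left(-16\right)\right) \left(-22\right) = 32 \cdot \frac{5248}{33} \left(-22\right) = \frac{167936}{33} \left(-22\right) = - \frac{335872}{3}$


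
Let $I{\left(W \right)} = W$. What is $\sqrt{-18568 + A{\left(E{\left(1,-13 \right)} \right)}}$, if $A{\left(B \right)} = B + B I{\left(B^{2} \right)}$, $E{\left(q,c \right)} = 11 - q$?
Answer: $i \sqrt{17558} \approx 132.51 i$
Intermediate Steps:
$A{\left(B \right)} = B + B^{3}$ ($A{\left(B \right)} = B + B B^{2} = B + B^{3}$)
$\sqrt{-18568 + A{\left(E{\left(1,-13 \right)} \right)}} = \sqrt{-18568 + \left(\left(11 - 1\right) + \left(11 - 1\right)^{3}\right)} = \sqrt{-18568 + \left(10 + 10^{3}\right)} = \sqrt{-18568 + \left(10 + 1000\right)} = \sqrt{-18568 + 1010} = \sqrt{-17558} = i \sqrt{17558}$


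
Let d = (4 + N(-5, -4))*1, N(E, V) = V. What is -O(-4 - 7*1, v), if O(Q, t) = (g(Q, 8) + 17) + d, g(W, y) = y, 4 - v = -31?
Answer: -25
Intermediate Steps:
v = 35 (v = 4 - 1*(-31) = 4 + 31 = 35)
d = 0 (d = (4 - 4)*1 = 0*1 = 0)
O(Q, t) = 25 (O(Q, t) = (8 + 17) + 0 = 25 + 0 = 25)
-O(-4 - 7*1, v) = -1*25 = -25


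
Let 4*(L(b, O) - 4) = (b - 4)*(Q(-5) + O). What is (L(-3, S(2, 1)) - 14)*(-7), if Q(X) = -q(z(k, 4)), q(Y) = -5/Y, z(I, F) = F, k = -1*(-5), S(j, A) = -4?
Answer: 581/16 ≈ 36.313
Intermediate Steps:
k = 5
Q(X) = 5/4 (Q(X) = -(-5)/4 = -1*(-5/4) = 5/4)
L(b, O) = 4 + (-4 + b)*(5/4 + O)/4 (L(b, O) = 4 + ((b - 4)*(5/4 + O))/4 = 4 + ((-4 + b)*(5/4 + O))/4 = 4 + (-4 + b)*(5/4 + O)/4)
(L(-3, S(2, 1)) - 14)*(-7) = ((11/4 - 1*(-4) + (5/16)*(-3) + (1/4)*(-4)*(-3)) - 14)*(-7) = ((11/4 + 4 - 15/16 + 3) - 14)*(-7) = (141/16 - 14)*(-7) = -83/16*(-7) = 581/16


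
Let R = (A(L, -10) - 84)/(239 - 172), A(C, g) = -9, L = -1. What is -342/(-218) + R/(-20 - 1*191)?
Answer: 2427564/1540933 ≈ 1.5754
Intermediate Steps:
R = -93/67 (R = (-9 - 84)/(239 - 172) = -93/67 ≈ -1.3881)
-342/(-218) + R/(-20 - 1*191) = -342/(-218) - 93/(67*(-20 - 1*191)) = -342*(-1/218) - 93/(67*(-20 - 191)) = 171/109 - 93/67/(-211) = 171/109 - 93/67*(-1/211) = 171/109 + 93/14137 = 2427564/1540933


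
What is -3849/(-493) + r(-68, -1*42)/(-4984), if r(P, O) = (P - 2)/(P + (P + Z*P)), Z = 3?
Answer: 5480947/702032 ≈ 7.8073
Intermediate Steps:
r(P, O) = (-2 + P)/(5*P) (r(P, O) = (P - 2)/(P + (P + 3*P)) = (-2 + P)/(P + 4*P) = (-2 + P)/((5*P)) = (-2 + P)*(1/(5*P)) = (-2 + P)/(5*P))
-3849/(-493) + r(-68, -1*42)/(-4984) = -3849/(-493) + ((1/5)*(-2 - 68)/(-68))/(-4984) = -3849*(-1/493) + ((1/5)*(-1/68)*(-70))*(-1/4984) = 3849/493 + (7/34)*(-1/4984) = 3849/493 - 1/24208 = 5480947/702032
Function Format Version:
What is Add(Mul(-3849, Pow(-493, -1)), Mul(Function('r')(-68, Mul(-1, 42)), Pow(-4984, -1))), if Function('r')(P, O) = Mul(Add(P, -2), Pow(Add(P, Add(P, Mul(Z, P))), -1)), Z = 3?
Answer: Rational(5480947, 702032) ≈ 7.8073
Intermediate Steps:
Function('r')(P, O) = Mul(Rational(1, 5), Pow(P, -1), Add(-2, P)) (Function('r')(P, O) = Mul(Add(P, -2), Pow(Add(P, Add(P, Mul(3, P))), -1)) = Mul(Add(-2, P), Pow(Add(P, Mul(4, P)), -1)) = Mul(Add(-2, P), Pow(Mul(5, P), -1)) = Mul(Add(-2, P), Mul(Rational(1, 5), Pow(P, -1))) = Mul(Rational(1, 5), Pow(P, -1), Add(-2, P)))
Add(Mul(-3849, Pow(-493, -1)), Mul(Function('r')(-68, Mul(-1, 42)), Pow(-4984, -1))) = Add(Mul(-3849, Pow(-493, -1)), Mul(Mul(Rational(1, 5), Pow(-68, -1), Add(-2, -68)), Pow(-4984, -1))) = Add(Mul(-3849, Rational(-1, 493)), Mul(Mul(Rational(1, 5), Rational(-1, 68), -70), Rational(-1, 4984))) = Add(Rational(3849, 493), Mul(Rational(7, 34), Rational(-1, 4984))) = Add(Rational(3849, 493), Rational(-1, 24208)) = Rational(5480947, 702032)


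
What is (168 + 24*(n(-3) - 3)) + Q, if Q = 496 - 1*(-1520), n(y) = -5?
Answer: 1992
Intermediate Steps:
Q = 2016 (Q = 496 + 1520 = 2016)
(168 + 24*(n(-3) - 3)) + Q = (168 + 24*(-5 - 3)) + 2016 = (168 + 24*(-8)) + 2016 = (168 - 192) + 2016 = -24 + 2016 = 1992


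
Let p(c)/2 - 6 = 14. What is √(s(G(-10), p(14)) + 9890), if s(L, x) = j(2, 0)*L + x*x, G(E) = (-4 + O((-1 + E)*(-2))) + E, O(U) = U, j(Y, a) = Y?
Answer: √11506 ≈ 107.27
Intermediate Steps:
p(c) = 40 (p(c) = 12 + 2*14 = 12 + 28 = 40)
G(E) = -2 - E (G(E) = (-4 + (-1 + E)*(-2)) + E = (-4 + (2 - 2*E)) + E = (-2 - 2*E) + E = -2 - E)
s(L, x) = x² + 2*L (s(L, x) = 2*L + x*x = 2*L + x² = x² + 2*L)
√(s(G(-10), p(14)) + 9890) = √((40² + 2*(-2 - 1*(-10))) + 9890) = √((1600 + 2*(-2 + 10)) + 9890) = √((1600 + 2*8) + 9890) = √((1600 + 16) + 9890) = √(1616 + 9890) = √11506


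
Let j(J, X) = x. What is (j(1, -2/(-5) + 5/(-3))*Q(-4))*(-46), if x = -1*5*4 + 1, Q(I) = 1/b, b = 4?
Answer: 437/2 ≈ 218.50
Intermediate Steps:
Q(I) = ¼ (Q(I) = 1/4 = ¼)
x = -19 (x = -5*4 + 1 = -20 + 1 = -19)
j(J, X) = -19
(j(1, -2/(-5) + 5/(-3))*Q(-4))*(-46) = -19*¼*(-46) = -19/4*(-46) = 437/2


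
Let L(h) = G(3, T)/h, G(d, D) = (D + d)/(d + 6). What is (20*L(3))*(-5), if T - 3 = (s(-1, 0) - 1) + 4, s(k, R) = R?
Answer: -100/3 ≈ -33.333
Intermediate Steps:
T = 6 (T = 3 + ((0 - 1) + 4) = 3 + (-1 + 4) = 3 + 3 = 6)
G(d, D) = (D + d)/(6 + d)
L(h) = 1/h (L(h) = ((6 + 3)/(6 + 3))/h = (9/9)/h = ((⅑)*9)/h = 1/h)
(20*L(3))*(-5) = (20/3)*(-5) = -100/3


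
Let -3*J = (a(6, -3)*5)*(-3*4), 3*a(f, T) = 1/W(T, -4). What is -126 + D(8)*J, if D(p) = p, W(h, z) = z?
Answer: -418/3 ≈ -139.33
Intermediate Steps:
a(f, T) = -1/12 (a(f, T) = (⅓)/(-4) = (⅓)*(-¼) = -1/12)
J = -5/3 (J = -(-1/12*5)*(-3*4)/3 = -(-5)*(-12)/36 = -⅓*5 = -5/3 ≈ -1.6667)
-126 + D(8)*J = -126 + 8*(-5/3) = -126 - 40/3 = -418/3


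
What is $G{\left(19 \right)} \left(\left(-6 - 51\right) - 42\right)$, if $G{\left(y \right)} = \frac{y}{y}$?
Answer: $-99$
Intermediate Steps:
$G{\left(y \right)} = 1$
$G{\left(19 \right)} \left(\left(-6 - 51\right) - 42\right) = 1 \left(\left(-6 - 51\right) - 42\right) = 1 \left(-57 - 42\right) = 1 \left(-99\right) = -99$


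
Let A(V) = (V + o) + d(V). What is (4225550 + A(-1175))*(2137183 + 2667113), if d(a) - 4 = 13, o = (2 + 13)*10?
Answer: 20295950232432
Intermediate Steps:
o = 150 (o = 15*10 = 150)
d(a) = 17 (d(a) = 4 + 13 = 17)
A(V) = 167 + V (A(V) = (V + 150) + 17 = (150 + V) + 17 = 167 + V)
(4225550 + A(-1175))*(2137183 + 2667113) = (4225550 + (167 - 1175))*(2137183 + 2667113) = (4225550 - 1008)*4804296 = 4224542*4804296 = 20295950232432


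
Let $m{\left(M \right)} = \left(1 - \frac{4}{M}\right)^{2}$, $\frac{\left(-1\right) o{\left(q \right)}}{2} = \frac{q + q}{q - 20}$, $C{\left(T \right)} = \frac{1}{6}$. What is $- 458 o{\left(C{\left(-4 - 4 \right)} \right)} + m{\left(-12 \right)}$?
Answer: $- \frac{14584}{1071} \approx -13.617$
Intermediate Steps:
$C{\left(T \right)} = \frac{1}{6}$
$o{\left(q \right)} = - \frac{4 q}{-20 + q}$ ($o{\left(q \right)} = - 2 \frac{q + q}{q - 20} = - 2 \frac{2 q}{-20 + q} = - \frac{4 q}{-20 + q}$)
$- 458 o{\left(C{\left(-4 - 4 \right)} \right)} + m{\left(-12 \right)} = - 458 \left(\left(-4\right) \frac{1}{6} \frac{1}{-20 + \frac{1}{6}}\right) + \frac{\left(-4 - 12\right)^{2}}{144} = - 458 \left(\left(-4\right) \frac{1}{6} \frac{1}{- \frac{119}{6}}\right) + \frac{\left(-16\right)^{2}}{144} = - 458 \left(\left(-4\right) \frac{1}{6} \left(- \frac{6}{119}\right)\right) + \frac{1}{144} \cdot 256 = \left(-458\right) \frac{4}{119} + \frac{16}{9} = - \frac{1832}{119} + \frac{16}{9} = - \frac{14584}{1071}$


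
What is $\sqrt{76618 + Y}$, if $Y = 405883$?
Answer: $\sqrt{482501} \approx 694.62$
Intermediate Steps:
$\sqrt{76618 + Y} = \sqrt{76618 + 405883} = \sqrt{482501}$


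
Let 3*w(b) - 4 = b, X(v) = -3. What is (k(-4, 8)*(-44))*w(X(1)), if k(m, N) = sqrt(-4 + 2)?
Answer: -44*I*sqrt(2)/3 ≈ -20.742*I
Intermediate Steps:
k(m, N) = I*sqrt(2) (k(m, N) = sqrt(-2) = I*sqrt(2))
w(b) = 4/3 + b/3
(k(-4, 8)*(-44))*w(X(1)) = ((I*sqrt(2))*(-44))*(4/3 + (1/3)*(-3)) = (-44*I*sqrt(2))*(4/3 - 1) = -44*I*sqrt(2)*(1/3) = -44*I*sqrt(2)/3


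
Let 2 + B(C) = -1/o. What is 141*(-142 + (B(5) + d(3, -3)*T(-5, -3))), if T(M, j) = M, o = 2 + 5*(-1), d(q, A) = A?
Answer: -18142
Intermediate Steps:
o = -3 (o = 2 - 5 = -3)
B(C) = -5/3 (B(C) = -2 - 1/(-3) = -2 - 1*(-1/3) = -2 + 1/3 = -5/3)
141*(-142 + (B(5) + d(3, -3)*T(-5, -3))) = 141*(-142 + (-5/3 - 3*(-5))) = 141*(-142 + (-5/3 + 15)) = 141*(-142 + 40/3) = 141*(-386/3) = -18142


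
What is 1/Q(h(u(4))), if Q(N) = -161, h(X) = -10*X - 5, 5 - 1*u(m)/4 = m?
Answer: -1/161 ≈ -0.0062112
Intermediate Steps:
u(m) = 20 - 4*m
h(X) = -5 - 10*X
1/Q(h(u(4))) = 1/(-161) = -1/161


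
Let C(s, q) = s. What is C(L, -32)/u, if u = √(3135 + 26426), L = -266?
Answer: -38*√29561/4223 ≈ -1.5471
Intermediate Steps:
u = √29561 ≈ 171.93
C(L, -32)/u = -266*√29561/29561 = -38*√29561/4223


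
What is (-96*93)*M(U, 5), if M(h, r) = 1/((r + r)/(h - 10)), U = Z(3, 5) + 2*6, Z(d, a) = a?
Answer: -31248/5 ≈ -6249.6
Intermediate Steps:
U = 17 (U = 5 + 2*6 = 5 + 12 = 17)
M(h, r) = (-10 + h)/(2*r) (M(h, r) = 1/((2*r)/(-10 + h)) = 1/(2*r/(-10 + h)) = (-10 + h)/(2*r))
(-96*93)*M(U, 5) = (-96*93)*((½)*(-10 + 17)/5) = -4464*7/5 = -8928*7/10 = -31248/5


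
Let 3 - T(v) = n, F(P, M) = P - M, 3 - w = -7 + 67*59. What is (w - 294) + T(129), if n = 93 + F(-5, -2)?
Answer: -4324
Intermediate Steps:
w = -3943 (w = 3 - (-7 + 67*59) = 3 - (-7 + 3953) = 3 - 1*3946 = 3 - 3946 = -3943)
n = 90 (n = 93 + (-5 - 1*(-2)) = 93 + (-5 + 2) = 93 - 3 = 90)
T(v) = -87 (T(v) = 3 - 1*90 = 3 - 90 = -87)
(w - 294) + T(129) = (-3943 - 294) - 87 = -4237 - 87 = -4324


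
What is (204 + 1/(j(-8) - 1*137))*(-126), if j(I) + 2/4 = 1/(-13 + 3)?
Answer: -8841861/344 ≈ -25703.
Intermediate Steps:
j(I) = -⅗ (j(I) = -½ + 1/(-13 + 3) = -½ + 1/(-10) = -½ - ⅒ = -⅗)
(204 + 1/(j(-8) - 1*137))*(-126) = (204 + 1/(-⅗ - 1*137))*(-126) = (204 + 1/(-⅗ - 137))*(-126) = (204 + 1/(-688/5))*(-126) = (204 - 5/688)*(-126) = (140347/688)*(-126) = -8841861/344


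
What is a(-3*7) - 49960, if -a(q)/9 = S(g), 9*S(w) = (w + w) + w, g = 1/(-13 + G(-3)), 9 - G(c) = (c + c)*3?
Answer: -699443/14 ≈ -49960.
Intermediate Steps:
G(c) = 9 - 6*c (G(c) = 9 - (c + c)*3 = 9 - 2*c*3 = 9 - 6*c)
g = 1/14 (g = 1/(-13 + (9 - 6*(-3))) = 1/(-13 + (9 + 18)) = 1/(-13 + 27) = 1/14 ≈ 0.071429)
S(w) = w/3 (S(w) = ((w + w) + w)/9 = (2*w + w)/9 = (3*w)/9 = w/3)
a(q) = -3/14
a(-3*7) - 49960 = -3/14 - 49960 = -699443/14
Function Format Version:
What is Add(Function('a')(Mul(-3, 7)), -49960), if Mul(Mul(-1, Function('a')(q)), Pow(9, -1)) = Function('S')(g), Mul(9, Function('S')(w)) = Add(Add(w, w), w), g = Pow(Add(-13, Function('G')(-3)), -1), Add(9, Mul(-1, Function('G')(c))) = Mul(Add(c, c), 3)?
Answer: Rational(-699443, 14) ≈ -49960.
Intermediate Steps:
Function('G')(c) = Add(9, Mul(-6, c)) (Function('G')(c) = Add(9, Mul(-1, Mul(Add(c, c), 3))) = Add(9, Mul(-1, Mul(Mul(2, c), 3))) = Add(9, Mul(-1, Mul(6, c))) = Add(9, Mul(-6, c)))
g = Rational(1, 14) (g = Pow(Add(-13, Add(9, Mul(-6, -3))), -1) = Pow(Add(-13, Add(9, 18)), -1) = Pow(Add(-13, 27), -1) = Pow(14, -1) = Rational(1, 14) ≈ 0.071429)
Function('S')(w) = Mul(Rational(1, 3), w) (Function('S')(w) = Mul(Rational(1, 9), Add(Add(w, w), w)) = Mul(Rational(1, 9), Add(Mul(2, w), w)) = Mul(Rational(1, 9), Mul(3, w)) = Mul(Rational(1, 3), w))
Function('a')(q) = Rational(-3, 14) (Function('a')(q) = Mul(-9, Mul(Rational(1, 3), Rational(1, 14))) = Mul(-9, Rational(1, 42)) = Rational(-3, 14))
Add(Function('a')(Mul(-3, 7)), -49960) = Add(Rational(-3, 14), -49960) = Rational(-699443, 14)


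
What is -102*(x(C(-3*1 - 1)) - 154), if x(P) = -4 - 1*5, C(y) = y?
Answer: 16626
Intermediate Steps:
x(P) = -9 (x(P) = -4 - 5 = -9)
-102*(x(C(-3*1 - 1)) - 154) = -102*(-9 - 154) = -102*(-163) = 16626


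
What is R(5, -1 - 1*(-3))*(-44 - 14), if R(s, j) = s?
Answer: -290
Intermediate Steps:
R(5, -1 - 1*(-3))*(-44 - 14) = 5*(-44 - 14) = 5*(-58) = -290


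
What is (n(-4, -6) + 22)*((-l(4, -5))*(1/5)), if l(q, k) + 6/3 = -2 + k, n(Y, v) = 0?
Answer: 198/5 ≈ 39.600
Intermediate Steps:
l(q, k) = -4 + k (l(q, k) = -2 + (-2 + k) = -4 + k)
(n(-4, -6) + 22)*((-l(4, -5))*(1/5)) = (0 + 22)*((-(-4 - 5))*(1/5)) = 22*((-1*(-9))*(1*(⅕))) = 22*(9*(⅕)) = 22*(9/5) = 198/5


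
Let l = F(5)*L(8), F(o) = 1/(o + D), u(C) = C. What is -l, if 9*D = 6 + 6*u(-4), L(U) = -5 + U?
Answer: -1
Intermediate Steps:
D = -2 (D = (6 + 6*(-4))/9 = (6 - 24)/9 = (⅑)*(-18) = -2)
F(o) = 1/(-2 + o) (F(o) = 1/(o - 2) = 1/(-2 + o))
l = 1 (l = (-5 + 8)/(-2 + 5) = 3/3 = (⅓)*3 = 1)
-l = -1*1 = -1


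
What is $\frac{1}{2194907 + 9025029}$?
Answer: $\frac{1}{11219936} \approx 8.9127 \cdot 10^{-8}$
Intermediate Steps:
$\frac{1}{2194907 + 9025029} = \frac{1}{11219936}$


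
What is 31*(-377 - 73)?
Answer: -13950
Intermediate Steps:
31*(-377 - 73) = 31*(-450) = -13950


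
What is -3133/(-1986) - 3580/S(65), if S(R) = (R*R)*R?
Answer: 170658049/109081050 ≈ 1.5645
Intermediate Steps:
S(R) = R³ (S(R) = R²*R = R³)
-3133/(-1986) - 3580/S(65) = -3133/(-1986) - 3580/(65³) = -3133*(-1/1986) - 3580/274625 = 3133/1986 - 3580*1/274625 = 3133/1986 - 716/54925 = 170658049/109081050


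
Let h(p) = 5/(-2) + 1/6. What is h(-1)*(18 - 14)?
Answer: -28/3 ≈ -9.3333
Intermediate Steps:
h(p) = -7/3 (h(p) = 5*(-½) + 1*(⅙) = -5/2 + ⅙ = -7/3)
h(-1)*(18 - 14) = -7*(18 - 14)/3 = -7/3*4 = -28/3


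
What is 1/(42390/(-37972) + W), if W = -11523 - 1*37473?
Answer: -18986/930259251 ≈ -2.0409e-5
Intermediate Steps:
W = -48996 (W = -11523 - 37473 = -48996)
1/(42390/(-37972) + W) = 1/(42390/(-37972) - 48996) = 1/(42390*(-1/37972) - 48996) = 1/(-21195/18986 - 48996) = 1/(-930259251/18986) = -18986/930259251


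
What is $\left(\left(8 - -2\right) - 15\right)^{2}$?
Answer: $25$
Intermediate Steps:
$\left(\left(8 - -2\right) - 15\right)^{2} = \left(\left(8 + 2\right) - 15\right)^{2} = \left(10 - 15\right)^{2} = \left(-5\right)^{2} = 25$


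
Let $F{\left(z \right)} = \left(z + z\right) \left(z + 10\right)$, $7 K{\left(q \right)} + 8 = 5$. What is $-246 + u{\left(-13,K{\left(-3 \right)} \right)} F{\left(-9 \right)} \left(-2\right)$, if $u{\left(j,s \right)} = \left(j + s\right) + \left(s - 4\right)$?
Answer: $- \frac{6222}{7} \approx -888.86$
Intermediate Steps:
$K{\left(q \right)} = - \frac{3}{7}$ ($K{\left(q \right)} = - \frac{8}{7} + \frac{1}{7} \cdot 5 = - \frac{8}{7} + \frac{5}{7} = - \frac{3}{7}$)
$F{\left(z \right)} = 2 z \left(10 + z\right)$
$u{\left(j,s \right)} = -4 + j + 2 s$ ($u{\left(j,s \right)} = \left(j + s\right) + \left(-4 + s\right) = -4 + j + 2 s$)
$-246 + u{\left(-13,K{\left(-3 \right)} \right)} F{\left(-9 \right)} \left(-2\right) = -246 + \left(-4 - 13 + 2 \left(- \frac{3}{7}\right)\right) 2 \left(-9\right) \left(10 - 9\right) \left(-2\right) = -246 + \left(-4 - 13 - \frac{6}{7}\right) 2 \left(-9\right) 1 \left(-2\right) = -246 - \frac{125 \left(\left(-18\right) \left(-2\right)\right)}{7} = -246 - \frac{4500}{7} = - \frac{6222}{7}$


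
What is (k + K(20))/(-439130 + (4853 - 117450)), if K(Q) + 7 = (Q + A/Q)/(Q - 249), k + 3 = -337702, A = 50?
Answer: 154672141/252690966 ≈ 0.61210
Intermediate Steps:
k = -337705 (k = -3 - 337702 = -337705)
K(Q) = -7 + (Q + 50/Q)/(-249 + Q) (K(Q) = -7 + (Q + 50/Q)/(Q - 249) = -7 + (Q + 50/Q)/(-249 + Q))
(k + K(20))/(-439130 + (4853 - 117450)) = (-337705 + (50 - 6*20**2 + 1743*20)/(20*(-249 + 20)))/(-439130 + (4853 - 117450)) = (-337705 + (1/20)*(50 - 6*400 + 34860)/(-229))/(-439130 - 112597) = (-337705 + (1/20)*(-1/229)*(50 - 2400 + 34860))/(-551727) = (-337705 + (1/20)*(-1/229)*32510)*(-1/551727) = (-337705 - 3251/458)*(-1/551727) = -154672141/458*(-1/551727) = 154672141/252690966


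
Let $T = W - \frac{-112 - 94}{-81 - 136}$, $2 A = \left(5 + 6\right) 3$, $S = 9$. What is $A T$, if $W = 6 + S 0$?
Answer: $\frac{18084}{217} \approx 83.336$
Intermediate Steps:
$W = 6$ ($W = 6 + 9 \cdot 0 = 6 + 0 = 6$)
$A = \frac{33}{2}$ ($A = \frac{\left(5 + 6\right) 3}{2} = \frac{11 \cdot 3}{2} = \frac{1}{2} \cdot 33 = \frac{33}{2} \approx 16.5$)
$T = \frac{1096}{217}$ ($T = 6 - \frac{-112 - 94}{-81 - 136} = 6 - - \frac{206}{-217} = 6 - \left(-206\right) \left(- \frac{1}{217}\right) = 6 - \frac{206}{217} = \frac{1096}{217} \approx 5.0507$)
$A T = \frac{33}{2} \cdot \frac{1096}{217} = \frac{18084}{217}$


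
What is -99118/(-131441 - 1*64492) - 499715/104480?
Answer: -17510962091/4094215968 ≈ -4.2770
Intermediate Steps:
-99118/(-131441 - 1*64492) - 499715/104480 = -99118/(-131441 - 64492) - 499715*1/104480 = -99118/(-195933) - 99943/20896 = -99118*(-1/195933) - 99943/20896 = 99118/195933 - 99943/20896 = -17510962091/4094215968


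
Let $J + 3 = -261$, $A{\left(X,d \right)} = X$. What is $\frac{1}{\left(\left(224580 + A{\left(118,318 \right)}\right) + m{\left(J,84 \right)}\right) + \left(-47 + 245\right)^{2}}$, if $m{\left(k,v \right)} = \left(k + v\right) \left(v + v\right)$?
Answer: $\frac{1}{233662} \approx 4.2797 \cdot 10^{-6}$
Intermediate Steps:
$J = -264$ ($J = -3 - 261 = -264$)
$m{\left(k,v \right)} = 2 v \left(k + v\right)$ ($m{\left(k,v \right)} = \left(k + v\right) 2 v = 2 v \left(k + v\right)$)
$\frac{1}{\left(\left(224580 + A{\left(118,318 \right)}\right) + m{\left(J,84 \right)}\right) + \left(-47 + 245\right)^{2}} = \frac{1}{\left(\left(224580 + 118\right) + 2 \cdot 84 \left(-264 + 84\right)\right) + \left(-47 + 245\right)^{2}} = \frac{1}{\left(224698 + 2 \cdot 84 \left(-180\right)\right) + 198^{2}} = \frac{1}{\left(224698 - 30240\right) + 39204} = \frac{1}{194458 + 39204} = \frac{1}{233662}$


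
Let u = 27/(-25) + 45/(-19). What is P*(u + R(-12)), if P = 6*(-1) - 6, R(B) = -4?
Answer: 42456/475 ≈ 89.381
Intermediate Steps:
P = -12 (P = -6 - 6 = -12)
u = -1638/475 (u = 27*(-1/25) + 45*(-1/19) = -27/25 - 45/19 = -1638/475 ≈ -3.4484)
P*(u + R(-12)) = -12*(-1638/475 - 4) = -12*(-3538/475) = 42456/475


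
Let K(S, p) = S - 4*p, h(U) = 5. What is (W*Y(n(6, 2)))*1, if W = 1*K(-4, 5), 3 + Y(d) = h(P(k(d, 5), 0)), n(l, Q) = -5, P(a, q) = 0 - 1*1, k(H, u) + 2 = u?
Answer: -48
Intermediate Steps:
k(H, u) = -2 + u
P(a, q) = -1 (P(a, q) = 0 - 1 = -1)
Y(d) = 2 (Y(d) = -3 + 5 = 2)
W = -24 (W = 1*(-4 - 4*5) = 1*(-4 - 20) = 1*(-24) = -24)
(W*Y(n(6, 2)))*1 = -24*2*1 = -48*1 = -48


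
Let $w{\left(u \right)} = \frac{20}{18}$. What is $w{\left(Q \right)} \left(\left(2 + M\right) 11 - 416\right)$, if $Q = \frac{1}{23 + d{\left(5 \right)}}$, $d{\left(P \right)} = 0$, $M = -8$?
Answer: $- \frac{4820}{9} \approx -535.56$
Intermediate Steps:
$Q = \frac{1}{23}$ ($Q = \frac{1}{23 + 0} = \frac{1}{23} \approx 0.043478$)
$w{\left(u \right)} = \frac{10}{9}$ ($w{\left(u \right)} = 20 \cdot \frac{1}{18} = \frac{10}{9}$)
$w{\left(Q \right)} \left(\left(2 + M\right) 11 - 416\right) = \frac{10 \left(\left(2 - 8\right) 11 - 416\right)}{9} = \frac{10 \left(\left(-6\right) 11 - 416\right)}{9} = \frac{10 \left(-66 - 416\right)}{9} = \frac{10}{9} \left(-482\right) = - \frac{4820}{9}$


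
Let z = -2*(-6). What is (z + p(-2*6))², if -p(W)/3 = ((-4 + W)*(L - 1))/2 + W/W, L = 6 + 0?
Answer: 16641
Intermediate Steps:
L = 6
z = 12
p(W) = 27 - 15*W/2 (p(W) = -3*(((-4 + W)*(6 - 1))/2 + W/W) = -3*(((-4 + W)*5)*(½) + 1) = -3*((-20 + 5*W)*(½) + 1) = -3*((-10 + 5*W/2) + 1) = -3*(-9 + 5*W/2) = 27 - 15*W/2)
(z + p(-2*6))² = (12 + (27 - (-15)*6))² = (12 + (27 - 15/2*(-12)))² = (12 + (27 + 90))² = (12 + 117)² = 129² = 16641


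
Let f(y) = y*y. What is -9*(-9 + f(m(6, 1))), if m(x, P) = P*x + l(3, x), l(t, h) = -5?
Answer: 72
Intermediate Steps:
m(x, P) = -5 + P*x (m(x, P) = P*x - 5 = -5 + P*x)
f(y) = y²
-9*(-9 + f(m(6, 1))) = -9*(-9 + (-5 + 1*6)²) = -9*(-9 + (-5 + 6)²) = -9*(-9 + 1²) = -9*(-9 + 1) = -9*(-8) = 72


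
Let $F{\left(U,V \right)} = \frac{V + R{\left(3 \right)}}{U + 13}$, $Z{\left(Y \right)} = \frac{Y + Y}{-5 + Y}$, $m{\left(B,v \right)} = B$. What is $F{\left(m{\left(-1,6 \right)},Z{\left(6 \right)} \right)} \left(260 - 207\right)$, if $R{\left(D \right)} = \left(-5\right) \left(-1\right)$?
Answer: $\frac{901}{12} \approx 75.083$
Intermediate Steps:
$R{\left(D \right)} = 5$
$Z{\left(Y \right)} = \frac{2 Y}{-5 + Y}$
$F{\left(U,V \right)} = \frac{5 + V}{13 + U}$ ($F{\left(U,V \right)} = \frac{V + 5}{U + 13} = \frac{5 + V}{13 + U}$)
$F{\left(m{\left(-1,6 \right)},Z{\left(6 \right)} \right)} \left(260 - 207\right) = \frac{5 + 2 \cdot 6 \frac{1}{-5 + 6}}{13 - 1} \left(260 - 207\right) = \frac{5 + 2 \cdot 6 \cdot 1^{-1}}{12} \cdot 53 = \frac{5 + 2 \cdot 6 \cdot 1}{12} \cdot 53 = \frac{5 + 12}{12} \cdot 53 = \frac{1}{12} \cdot 17 \cdot 53 = \frac{17}{12} \cdot 53 = \frac{901}{12}$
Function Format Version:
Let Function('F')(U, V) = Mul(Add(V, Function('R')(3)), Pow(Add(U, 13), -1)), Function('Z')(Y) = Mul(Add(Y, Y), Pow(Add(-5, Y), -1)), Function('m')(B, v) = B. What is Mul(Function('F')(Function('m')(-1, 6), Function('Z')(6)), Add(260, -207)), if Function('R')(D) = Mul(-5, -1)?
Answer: Rational(901, 12) ≈ 75.083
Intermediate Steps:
Function('R')(D) = 5
Function('Z')(Y) = Mul(2, Y, Pow(Add(-5, Y), -1)) (Function('Z')(Y) = Mul(Mul(2, Y), Pow(Add(-5, Y), -1)) = Mul(2, Y, Pow(Add(-5, Y), -1)))
Function('F')(U, V) = Mul(Pow(Add(13, U), -1), Add(5, V)) (Function('F')(U, V) = Mul(Add(V, 5), Pow(Add(U, 13), -1)) = Mul(Add(5, V), Pow(Add(13, U), -1)) = Mul(Pow(Add(13, U), -1), Add(5, V)))
Mul(Function('F')(Function('m')(-1, 6), Function('Z')(6)), Add(260, -207)) = Mul(Mul(Pow(Add(13, -1), -1), Add(5, Mul(2, 6, Pow(Add(-5, 6), -1)))), Add(260, -207)) = Mul(Mul(Pow(12, -1), Add(5, Mul(2, 6, Pow(1, -1)))), 53) = Mul(Mul(Rational(1, 12), Add(5, Mul(2, 6, 1))), 53) = Mul(Mul(Rational(1, 12), Add(5, 12)), 53) = Mul(Mul(Rational(1, 12), 17), 53) = Mul(Rational(17, 12), 53) = Rational(901, 12)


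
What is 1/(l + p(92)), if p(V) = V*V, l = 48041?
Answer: 1/56505 ≈ 1.7698e-5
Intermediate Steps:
p(V) = V**2
1/(l + p(92)) = 1/(48041 + 92**2) = 1/(48041 + 8464) = 1/56505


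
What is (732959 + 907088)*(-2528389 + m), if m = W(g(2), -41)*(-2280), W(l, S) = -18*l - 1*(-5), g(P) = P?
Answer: -4030758272323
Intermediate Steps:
W(l, S) = 5 - 18*l (W(l, S) = -18*l + 5 = 5 - 18*l)
m = 70680 (m = (5 - 18*2)*(-2280) = (5 - 36)*(-2280) = -31*(-2280) = 70680)
(732959 + 907088)*(-2528389 + m) = (732959 + 907088)*(-2528389 + 70680) = 1640047*(-2457709) = -4030758272323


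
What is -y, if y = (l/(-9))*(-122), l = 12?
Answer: -488/3 ≈ -162.67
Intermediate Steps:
y = 488/3 (y = (12/(-9))*(-122) = (12*(-⅑))*(-122) = -4/3*(-122) = 488/3 ≈ 162.67)
-y = -1*488/3 = -488/3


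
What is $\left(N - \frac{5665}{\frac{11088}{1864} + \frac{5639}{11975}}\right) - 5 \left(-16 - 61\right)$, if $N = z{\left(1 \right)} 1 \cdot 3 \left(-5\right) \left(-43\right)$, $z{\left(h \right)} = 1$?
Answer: $\frac{2642232735}{17911237} \approx 147.52$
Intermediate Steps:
$N = 645$ ($N = 1 \cdot 1 \cdot 3 \left(-5\right) \left(-43\right) = 1 \left(-15\right) \left(-43\right) = \left(-15\right) \left(-43\right) = 645$)
$\left(N - \frac{5665}{\frac{11088}{1864} + \frac{5639}{11975}}\right) - 5 \left(-16 - 61\right) = \left(645 - \frac{5665}{\frac{11088}{1864} + \frac{5639}{11975}}\right) - 5 \left(-16 - 61\right) = \left(645 - \frac{5665}{11088 \cdot \frac{1}{1864} + 5639 \cdot \frac{1}{11975}}\right) - -385 = \left(645 - \frac{5665}{\frac{1386}{233} + \frac{5639}{11975}}\right) + 385 = \left(645 - \frac{5665}{\frac{17911237}{2790175}}\right) + 385 = \left(645 - \frac{15806341375}{17911237}\right) + 385 = - \frac{4253593510}{17911237} + 385 = \frac{2642232735}{17911237}$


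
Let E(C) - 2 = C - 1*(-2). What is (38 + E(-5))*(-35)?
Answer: -1295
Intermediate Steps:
E(C) = 4 + C (E(C) = 2 + (C - 1*(-2)) = 2 + (C + 2) = 2 + (2 + C) = 4 + C)
(38 + E(-5))*(-35) = (38 + (4 - 5))*(-35) = (38 - 1)*(-35) = 37*(-35) = -1295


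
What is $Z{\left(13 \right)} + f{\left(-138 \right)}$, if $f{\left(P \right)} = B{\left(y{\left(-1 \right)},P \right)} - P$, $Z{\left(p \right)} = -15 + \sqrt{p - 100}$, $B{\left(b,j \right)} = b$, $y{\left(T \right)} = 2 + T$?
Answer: $124 + i \sqrt{87} \approx 124.0 + 9.3274 i$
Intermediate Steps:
$Z{\left(p \right)} = -15 + \sqrt{-100 + p}$
$f{\left(P \right)} = 1 - P$ ($f{\left(P \right)} = \left(2 - 1\right) - P = 1 - P$)
$Z{\left(13 \right)} + f{\left(-138 \right)} = \left(-15 + \sqrt{-100 + 13}\right) + \left(1 - -138\right) = \left(-15 + \sqrt{-87}\right) + \left(1 + 138\right) = \left(-15 + i \sqrt{87}\right) + 139 = 124 + i \sqrt{87}$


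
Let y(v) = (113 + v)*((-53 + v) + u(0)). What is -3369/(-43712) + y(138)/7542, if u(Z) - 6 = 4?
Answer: 533860819/164837952 ≈ 3.2387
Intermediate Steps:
u(Z) = 10 (u(Z) = 6 + 4 = 10)
y(v) = (-43 + v)*(113 + v) (y(v) = (113 + v)*((-53 + v) + 10) = (113 + v)*(-43 + v) = (-43 + v)*(113 + v))
-3369/(-43712) + y(138)/7542 = -3369/(-43712) + (-4859 + 138² + 70*138)/7542 = -3369*(-1/43712) + (-4859 + 19044 + 9660)*(1/7542) = 3369/43712 + 23845*(1/7542) = 3369/43712 + 23845/7542 = 533860819/164837952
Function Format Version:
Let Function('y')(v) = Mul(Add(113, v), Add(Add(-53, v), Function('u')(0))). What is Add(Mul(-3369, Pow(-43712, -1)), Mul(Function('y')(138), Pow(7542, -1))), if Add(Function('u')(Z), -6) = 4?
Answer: Rational(533860819, 164837952) ≈ 3.2387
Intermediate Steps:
Function('u')(Z) = 10 (Function('u')(Z) = Add(6, 4) = 10)
Function('y')(v) = Mul(Add(-43, v), Add(113, v)) (Function('y')(v) = Mul(Add(113, v), Add(Add(-53, v), 10)) = Mul(Add(113, v), Add(-43, v)) = Mul(Add(-43, v), Add(113, v)))
Add(Mul(-3369, Pow(-43712, -1)), Mul(Function('y')(138), Pow(7542, -1))) = Add(Mul(-3369, Pow(-43712, -1)), Mul(Add(-4859, Pow(138, 2), Mul(70, 138)), Pow(7542, -1))) = Add(Mul(-3369, Rational(-1, 43712)), Mul(Add(-4859, 19044, 9660), Rational(1, 7542))) = Add(Rational(3369, 43712), Mul(23845, Rational(1, 7542))) = Add(Rational(3369, 43712), Rational(23845, 7542)) = Rational(533860819, 164837952)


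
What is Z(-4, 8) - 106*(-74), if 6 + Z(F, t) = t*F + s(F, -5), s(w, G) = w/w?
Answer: 7807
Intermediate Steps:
s(w, G) = 1
Z(F, t) = -5 + F*t (Z(F, t) = -6 + (t*F + 1) = -6 + (F*t + 1) = -6 + (1 + F*t) = -5 + F*t)
Z(-4, 8) - 106*(-74) = (-5 - 4*8) - 106*(-74) = (-5 - 32) + 7844 = -37 + 7844 = 7807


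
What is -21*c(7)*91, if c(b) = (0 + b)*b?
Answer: -93639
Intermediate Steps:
c(b) = b² (c(b) = b*b = b²)
-21*c(7)*91 = -21*7²*91 = -21*49*91 = -1029*91 = -93639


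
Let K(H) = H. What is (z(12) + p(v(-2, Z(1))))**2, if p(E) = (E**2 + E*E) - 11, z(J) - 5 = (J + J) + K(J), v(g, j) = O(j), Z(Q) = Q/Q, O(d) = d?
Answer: 1024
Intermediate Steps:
Z(Q) = 1
v(g, j) = j
z(J) = 5 + 3*J (z(J) = 5 + ((J + J) + J) = 5 + (2*J + J) = 5 + 3*J)
p(E) = -11 + 2*E**2 (p(E) = (E**2 + E**2) - 11 = 2*E**2 - 11 = -11 + 2*E**2)
(z(12) + p(v(-2, Z(1))))**2 = ((5 + 3*12) + (-11 + 2*1**2))**2 = ((5 + 36) + (-11 + 2*1))**2 = (41 + (-11 + 2))**2 = (41 - 9)**2 = 32**2 = 1024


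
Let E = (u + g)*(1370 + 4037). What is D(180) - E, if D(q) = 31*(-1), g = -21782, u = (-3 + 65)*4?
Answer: 116434307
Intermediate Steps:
u = 248 (u = 62*4 = 248)
D(q) = -31
E = -116434338 (E = (248 - 21782)*(1370 + 4037) = -21534*5407 = -116434338)
D(180) - E = -31 - 1*(-116434338) = -31 + 116434338 = 116434307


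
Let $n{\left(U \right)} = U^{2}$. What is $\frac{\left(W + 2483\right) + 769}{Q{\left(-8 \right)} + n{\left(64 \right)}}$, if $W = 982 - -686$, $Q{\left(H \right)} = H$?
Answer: $\frac{615}{511} \approx 1.2035$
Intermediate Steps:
$W = 1668$ ($W = 982 + 686 = 1668$)
$\frac{\left(W + 2483\right) + 769}{Q{\left(-8 \right)} + n{\left(64 \right)}} = \frac{\left(1668 + 2483\right) + 769}{-8 + 64^{2}} = \frac{4151 + 769}{-8 + 4096} = \frac{4920}{4088} = 4920 \cdot \frac{1}{4088} = \frac{615}{511}$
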